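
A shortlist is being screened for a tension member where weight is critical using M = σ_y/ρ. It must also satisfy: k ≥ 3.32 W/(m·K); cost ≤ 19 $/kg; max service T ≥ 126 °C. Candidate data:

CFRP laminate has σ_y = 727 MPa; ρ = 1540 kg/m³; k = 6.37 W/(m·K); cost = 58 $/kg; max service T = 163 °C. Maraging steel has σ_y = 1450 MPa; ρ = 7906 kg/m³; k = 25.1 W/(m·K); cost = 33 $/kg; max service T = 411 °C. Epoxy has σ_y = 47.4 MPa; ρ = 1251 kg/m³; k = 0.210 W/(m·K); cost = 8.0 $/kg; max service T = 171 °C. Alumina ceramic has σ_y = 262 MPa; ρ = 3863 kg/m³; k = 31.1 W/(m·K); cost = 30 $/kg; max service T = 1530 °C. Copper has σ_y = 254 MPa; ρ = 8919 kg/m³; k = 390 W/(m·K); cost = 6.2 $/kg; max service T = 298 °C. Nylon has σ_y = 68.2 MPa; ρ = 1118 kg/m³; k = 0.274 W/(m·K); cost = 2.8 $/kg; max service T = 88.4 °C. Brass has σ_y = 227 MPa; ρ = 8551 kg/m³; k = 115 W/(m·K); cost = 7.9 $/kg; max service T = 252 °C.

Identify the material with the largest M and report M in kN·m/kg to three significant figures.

Screen on constraints: k ≥ 3.32 W/(m·K); cost ≤ 19 $/kg; max service T ≥ 126 °C. Survivors: copper, brass.
Per-candidate index values:
  copper: M = 28.5 kN·m/kg
  brass: M = 26.5 kN·m/kg
Highest index: copper.

copper, M = 28.5 kN·m/kg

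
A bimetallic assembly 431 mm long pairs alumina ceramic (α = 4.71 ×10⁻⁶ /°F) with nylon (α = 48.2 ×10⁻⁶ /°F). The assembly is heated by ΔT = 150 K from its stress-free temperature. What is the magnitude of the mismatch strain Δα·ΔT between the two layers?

alumina ceramic: α = 4.71×10⁻⁶/°F × 9/5 = 8.48×10⁻⁶/K.
nylon: α = 48.2×10⁻⁶/°F × 9/5 = 86.8×10⁻⁶/K.
Δα = |8.48 − 86.8|×10⁻⁶/K = 78.3×10⁻⁶/K.
Mismatch strain = Δα·ΔT = 78.3×10⁻⁶ × 150.0 = 0.0117.

0.0117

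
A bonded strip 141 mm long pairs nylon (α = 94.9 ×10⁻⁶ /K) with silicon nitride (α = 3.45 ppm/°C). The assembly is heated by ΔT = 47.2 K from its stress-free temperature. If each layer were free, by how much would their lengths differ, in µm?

609 µm

Δα = |94.9 − 3.45|×10⁻⁶/K = 91.5×10⁻⁶/K.
ΔL_mismatch = Δα·L·ΔT = 91.5×10⁻⁶ × 141.0 mm × 47.2 K = 609 µm.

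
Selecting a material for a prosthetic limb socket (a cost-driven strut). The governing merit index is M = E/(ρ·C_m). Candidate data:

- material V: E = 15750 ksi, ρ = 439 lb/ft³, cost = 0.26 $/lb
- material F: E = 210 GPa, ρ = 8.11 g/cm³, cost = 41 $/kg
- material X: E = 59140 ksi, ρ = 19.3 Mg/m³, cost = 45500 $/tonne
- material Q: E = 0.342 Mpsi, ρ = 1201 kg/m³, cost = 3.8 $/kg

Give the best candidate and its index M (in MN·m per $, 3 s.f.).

After converting to SI:
  material V: E = 108.6 GPa, ρ = 7032 kg/m³, cost = 0.5732 $/kg
  material F: E = 210.0 GPa, ρ = 8110 kg/m³, cost = 41.00 $/kg
  material X: E = 407.8 GPa, ρ = 19300 kg/m³, cost = 45.50 $/kg
  material Q: E = 2.358 GPa, ρ = 1201 kg/m³, cost = 3.800 $/kg
  material V: M = 26.9 MN·m per $
  material F: M = 0.632 MN·m per $
  material Q: M = 0.517 MN·m per $
  material X: M = 0.464 MN·m per $
Highest index: material V.

material V, M = 26.9 MN·m per $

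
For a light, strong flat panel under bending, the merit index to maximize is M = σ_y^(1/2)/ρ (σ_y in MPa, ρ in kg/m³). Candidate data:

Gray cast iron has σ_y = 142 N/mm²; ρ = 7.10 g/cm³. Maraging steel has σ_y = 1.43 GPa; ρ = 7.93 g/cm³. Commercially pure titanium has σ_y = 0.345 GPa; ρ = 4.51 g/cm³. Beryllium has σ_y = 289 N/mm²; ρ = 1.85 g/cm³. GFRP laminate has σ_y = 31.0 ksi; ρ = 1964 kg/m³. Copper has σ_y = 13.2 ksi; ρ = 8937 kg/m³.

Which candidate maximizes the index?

Putting every candidate on a common basis:
  gray cast iron: σ_y = 142.0 MPa, ρ = 7100 kg/m³
  maraging steel: σ_y = 1430 MPa, ρ = 7930 kg/m³
  commercially pure titanium: σ_y = 345.0 MPa, ρ = 4510 kg/m³
  beryllium: σ_y = 289.0 MPa, ρ = 1850 kg/m³
  GFRP laminate: σ_y = 213.7 MPa, ρ = 1964 kg/m³
  copper: σ_y = 91.01 MPa, ρ = 8937 kg/m³
  beryllium: M = 9.19×10⁻³
  GFRP laminate: M = 7.44×10⁻³
  maraging steel: M = 4.77×10⁻³
  commercially pure titanium: M = 4.12×10⁻³
  gray cast iron: M = 1.68×10⁻³
  copper: M = 1.07×10⁻³
Beryllium has the largest M.

beryllium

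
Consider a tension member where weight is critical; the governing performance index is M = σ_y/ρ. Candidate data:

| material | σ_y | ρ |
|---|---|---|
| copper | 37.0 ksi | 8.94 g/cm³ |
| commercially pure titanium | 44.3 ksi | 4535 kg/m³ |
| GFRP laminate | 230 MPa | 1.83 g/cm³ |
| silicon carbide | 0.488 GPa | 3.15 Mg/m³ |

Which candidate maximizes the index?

Putting every candidate on a common basis:
  copper: σ_y = 255.1 MPa, ρ = 8940 kg/m³
  commercially pure titanium: σ_y = 305.4 MPa, ρ = 4535 kg/m³
  GFRP laminate: σ_y = 230.0 MPa, ρ = 1830 kg/m³
  silicon carbide: σ_y = 488.0 MPa, ρ = 3150 kg/m³
  silicon carbide: M = 155 kN·m/kg
  GFRP laminate: M = 126 kN·m/kg
  commercially pure titanium: M = 67.4 kN·m/kg
  copper: M = 28.5 kN·m/kg
Silicon carbide ranks first.

silicon carbide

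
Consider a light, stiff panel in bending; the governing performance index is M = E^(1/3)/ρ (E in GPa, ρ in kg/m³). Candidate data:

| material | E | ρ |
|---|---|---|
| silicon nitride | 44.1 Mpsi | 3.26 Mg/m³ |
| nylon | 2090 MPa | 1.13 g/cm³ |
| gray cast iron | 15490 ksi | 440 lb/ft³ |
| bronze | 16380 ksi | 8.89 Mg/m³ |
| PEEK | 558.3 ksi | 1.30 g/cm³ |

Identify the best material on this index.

In SI units:
  silicon nitride: E = 304.1 GPa, ρ = 3260 kg/m³
  nylon: E = 2.090 GPa, ρ = 1130 kg/m³
  gray cast iron: E = 106.8 GPa, ρ = 7048 kg/m³
  bronze: E = 112.9 GPa, ρ = 8890 kg/m³
  PEEK: E = 3.849 GPa, ρ = 1300 kg/m³
  silicon nitride: M = 2.06×10⁻³
  PEEK: M = 1.21×10⁻³
  nylon: M = 1.13×10⁻³
  gray cast iron: M = 0.673×10⁻³
  bronze: M = 0.544×10⁻³
Silicon nitride ranks first.

silicon nitride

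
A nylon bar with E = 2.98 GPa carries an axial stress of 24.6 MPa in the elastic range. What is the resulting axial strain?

8.26×10⁻³

ε = σ/E = 24.6 / 2980 = 8.26×10⁻³.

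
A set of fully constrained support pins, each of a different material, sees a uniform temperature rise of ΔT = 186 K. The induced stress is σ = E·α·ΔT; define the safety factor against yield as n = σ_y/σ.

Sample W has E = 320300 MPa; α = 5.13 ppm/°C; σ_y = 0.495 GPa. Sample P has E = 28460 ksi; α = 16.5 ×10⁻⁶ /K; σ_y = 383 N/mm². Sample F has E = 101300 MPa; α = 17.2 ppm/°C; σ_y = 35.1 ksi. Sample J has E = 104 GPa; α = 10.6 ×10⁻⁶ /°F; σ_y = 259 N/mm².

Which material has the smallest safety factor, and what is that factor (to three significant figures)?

sample P, n = 0.636

In consistent units (E in GPa, α in ×10⁻⁶/K, σ_y in MPa):
  sample W: E = 320.3, α = 5.13, σ_y = 495.0 → σ = 306 MPa, n = 1.62
  sample P: E = 196.2, α = 16.5, σ_y = 383.0 → σ = 602 MPa, n = 0.636
  sample F: E = 101.3, α = 17.2, σ_y = 242.0 → σ = 324 MPa, n = 0.747
  sample J: E = 104.0, α = 19.1, σ_y = 259.0 → σ = 369 MPa, n = 0.702
Sample P has the lowest safety factor, n = 0.636.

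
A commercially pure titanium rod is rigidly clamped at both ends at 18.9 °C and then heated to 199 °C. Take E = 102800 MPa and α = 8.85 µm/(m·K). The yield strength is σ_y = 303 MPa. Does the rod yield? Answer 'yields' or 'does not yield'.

E = 102800 MPa = 102.8 GPa.
ΔT = 180.1 K. Constrained thermal stress σ = E·α·ΔT = 102.8×10³ MPa × 8.85×10⁻⁶ × 180.1 = 164 MPa (compressive).
Compare to σ_y = 303 MPa: σ < σ_y, so it does not yield.

does not yield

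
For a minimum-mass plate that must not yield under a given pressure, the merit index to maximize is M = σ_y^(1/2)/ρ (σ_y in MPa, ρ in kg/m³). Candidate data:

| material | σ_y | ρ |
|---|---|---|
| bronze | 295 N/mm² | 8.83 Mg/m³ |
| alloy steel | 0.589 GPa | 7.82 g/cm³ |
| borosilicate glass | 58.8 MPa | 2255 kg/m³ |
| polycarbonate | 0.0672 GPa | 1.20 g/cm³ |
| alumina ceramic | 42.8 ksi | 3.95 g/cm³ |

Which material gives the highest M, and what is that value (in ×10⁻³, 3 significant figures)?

polycarbonate, M = 6.83×10⁻³

Normalizing units and computing the index:
  bronze: σ_y = 295.0 MPa, ρ = 8830 kg/m³
  alloy steel: σ_y = 589.0 MPa, ρ = 7820 kg/m³
  borosilicate glass: σ_y = 58.80 MPa, ρ = 2255 kg/m³
  polycarbonate: σ_y = 67.20 MPa, ρ = 1200 kg/m³
  alumina ceramic: σ_y = 295.1 MPa, ρ = 3950 kg/m³
  polycarbonate: M = 6.83×10⁻³
  alumina ceramic: M = 4.35×10⁻³
  borosilicate glass: M = 3.40×10⁻³
  alloy steel: M = 3.10×10⁻³
  bronze: M = 1.95×10⁻³
Polycarbonate ranks first.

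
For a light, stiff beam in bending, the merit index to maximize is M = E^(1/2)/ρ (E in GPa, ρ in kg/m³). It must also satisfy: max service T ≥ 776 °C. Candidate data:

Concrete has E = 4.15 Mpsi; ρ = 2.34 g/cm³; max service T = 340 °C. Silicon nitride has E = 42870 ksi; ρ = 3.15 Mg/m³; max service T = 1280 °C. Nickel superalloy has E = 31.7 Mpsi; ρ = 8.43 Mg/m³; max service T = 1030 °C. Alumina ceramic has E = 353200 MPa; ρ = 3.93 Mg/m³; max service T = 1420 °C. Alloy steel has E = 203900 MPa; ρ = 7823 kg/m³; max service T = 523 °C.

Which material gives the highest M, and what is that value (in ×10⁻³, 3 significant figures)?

silicon nitride, M = 5.46×10⁻³

Screen on constraints: max service T ≥ 776 °C. Survivors: silicon nitride, nickel superalloy, alumina ceramic.
In SI units:
  silicon nitride: E = 295.6 GPa, ρ = 3150 kg/m³
  nickel superalloy: E = 218.6 GPa, ρ = 8430 kg/m³
  alumina ceramic: E = 353.2 GPa, ρ = 3930 kg/m³
  silicon nitride: M = 5.46×10⁻³
  alumina ceramic: M = 4.78×10⁻³
  nickel superalloy: M = 1.75×10⁻³
Silicon nitride ranks first.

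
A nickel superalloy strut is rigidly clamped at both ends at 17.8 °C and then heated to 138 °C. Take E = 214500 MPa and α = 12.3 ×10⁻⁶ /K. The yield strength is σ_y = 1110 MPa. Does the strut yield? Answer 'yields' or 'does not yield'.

E = 214500 MPa = 214.5 GPa.
ΔT = 120.2 K. Constrained thermal stress σ = E·α·ΔT = 214.5×10³ MPa × 12.3×10⁻⁶ × 120.2 = 317 MPa (compressive).
Compare to σ_y = 1110 MPa: σ < σ_y, so it does not yield.

does not yield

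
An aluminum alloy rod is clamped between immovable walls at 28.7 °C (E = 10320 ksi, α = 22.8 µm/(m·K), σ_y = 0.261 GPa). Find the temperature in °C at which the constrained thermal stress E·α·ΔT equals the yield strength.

190 °C

E = 10320 ksi = 71.15 GPa.
σ_y = 0.261 GPa = 261.0 MPa.
E·α·ΔT = 261.0 MPa ⇒ ΔT = 261.0 / (71.15×10³ × 22.8×10⁻⁶) = 160.9 K.
T = 28.7 + 160.9 = 189.6 °C.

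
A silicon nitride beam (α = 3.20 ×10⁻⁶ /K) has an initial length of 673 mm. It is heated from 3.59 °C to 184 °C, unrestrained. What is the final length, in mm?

673.39 mm

ΔT = 184 − 3.59 = 180.4 K.
ΔL = α·L₀·ΔT = 3.20×10⁻⁶ × 673 mm × 180.4 K = 0.389 mm.
L = L₀ + ΔL = 673 + 0.389 = 673.39 mm.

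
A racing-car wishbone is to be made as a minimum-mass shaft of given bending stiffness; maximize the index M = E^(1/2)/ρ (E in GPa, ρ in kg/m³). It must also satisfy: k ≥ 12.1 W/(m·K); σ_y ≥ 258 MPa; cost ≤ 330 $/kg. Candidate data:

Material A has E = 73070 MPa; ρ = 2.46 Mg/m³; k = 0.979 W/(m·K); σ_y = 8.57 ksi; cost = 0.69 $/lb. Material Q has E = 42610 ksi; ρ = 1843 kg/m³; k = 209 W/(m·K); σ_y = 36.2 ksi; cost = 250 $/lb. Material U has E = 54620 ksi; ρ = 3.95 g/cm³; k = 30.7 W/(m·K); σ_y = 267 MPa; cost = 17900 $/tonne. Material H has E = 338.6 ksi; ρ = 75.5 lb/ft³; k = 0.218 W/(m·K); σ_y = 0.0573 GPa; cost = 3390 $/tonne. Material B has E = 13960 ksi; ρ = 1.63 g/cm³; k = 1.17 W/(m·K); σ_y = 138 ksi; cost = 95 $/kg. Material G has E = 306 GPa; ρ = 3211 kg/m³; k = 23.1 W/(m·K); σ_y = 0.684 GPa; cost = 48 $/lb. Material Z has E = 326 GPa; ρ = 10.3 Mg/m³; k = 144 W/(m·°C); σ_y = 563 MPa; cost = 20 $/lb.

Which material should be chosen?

material G

Screen on constraints: k ≥ 12.1 W/(m·K); σ_y ≥ 258 MPa; cost ≤ 330 $/kg. Survivors: material U, material G, material Z.
Putting every candidate on a common basis:
  material U: E = 376.6 GPa, ρ = 3950 kg/m³
  material G: E = 306.0 GPa, ρ = 3211 kg/m³
  material Z: E = 326.0 GPa, ρ = 10300 kg/m³
  material G: M = 5.45×10⁻³
  material U: M = 4.91×10⁻³
  material Z: M = 1.75×10⁻³
The maximum is for material G.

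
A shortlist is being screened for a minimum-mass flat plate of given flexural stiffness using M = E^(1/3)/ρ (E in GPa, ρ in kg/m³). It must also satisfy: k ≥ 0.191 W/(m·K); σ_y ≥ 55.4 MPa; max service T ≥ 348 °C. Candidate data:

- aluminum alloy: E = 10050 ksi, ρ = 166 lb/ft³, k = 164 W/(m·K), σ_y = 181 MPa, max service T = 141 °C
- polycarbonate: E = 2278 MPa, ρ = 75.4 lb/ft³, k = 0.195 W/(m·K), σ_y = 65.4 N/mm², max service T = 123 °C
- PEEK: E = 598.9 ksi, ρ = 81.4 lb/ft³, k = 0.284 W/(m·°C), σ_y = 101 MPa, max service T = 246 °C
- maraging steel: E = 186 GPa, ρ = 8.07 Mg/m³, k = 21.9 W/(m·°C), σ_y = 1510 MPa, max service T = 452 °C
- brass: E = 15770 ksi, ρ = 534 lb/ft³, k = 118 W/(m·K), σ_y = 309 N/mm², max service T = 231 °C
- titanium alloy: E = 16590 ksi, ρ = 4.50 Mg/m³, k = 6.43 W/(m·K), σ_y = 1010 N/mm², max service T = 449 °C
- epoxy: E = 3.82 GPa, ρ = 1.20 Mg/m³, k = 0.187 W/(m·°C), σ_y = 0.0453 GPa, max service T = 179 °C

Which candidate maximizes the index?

titanium alloy

Screen on constraints: k ≥ 0.191 W/(m·K); σ_y ≥ 55.4 MPa; max service T ≥ 348 °C. Survivors: maraging steel, titanium alloy.
After converting to SI:
  maraging steel: E = 186.0 GPa, ρ = 8070 kg/m³
  titanium alloy: E = 114.4 GPa, ρ = 4500 kg/m³
  titanium alloy: M = 1.08×10⁻³
  maraging steel: M = 0.707×10⁻³
Titanium alloy has the largest M.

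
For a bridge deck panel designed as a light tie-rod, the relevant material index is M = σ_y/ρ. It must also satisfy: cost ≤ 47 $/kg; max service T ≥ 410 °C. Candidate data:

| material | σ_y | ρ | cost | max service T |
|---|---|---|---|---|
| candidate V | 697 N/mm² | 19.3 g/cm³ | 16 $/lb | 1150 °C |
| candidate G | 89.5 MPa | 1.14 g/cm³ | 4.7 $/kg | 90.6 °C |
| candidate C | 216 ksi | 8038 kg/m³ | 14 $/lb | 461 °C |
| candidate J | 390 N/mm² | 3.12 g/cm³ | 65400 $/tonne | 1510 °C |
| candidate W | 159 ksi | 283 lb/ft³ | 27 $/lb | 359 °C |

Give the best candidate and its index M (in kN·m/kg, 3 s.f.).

candidate C, M = 185 kN·m/kg

Screen on constraints: cost ≤ 47 $/kg; max service T ≥ 410 °C. Survivors: candidate V, candidate C.
Putting every candidate on a common basis:
  candidate V: σ_y = 697.0 MPa, ρ = 19300 kg/m³
  candidate C: σ_y = 1489 MPa, ρ = 8038 kg/m³
  candidate C: M = 185 kN·m/kg
  candidate V: M = 36.1 kN·m/kg
Highest index: candidate C.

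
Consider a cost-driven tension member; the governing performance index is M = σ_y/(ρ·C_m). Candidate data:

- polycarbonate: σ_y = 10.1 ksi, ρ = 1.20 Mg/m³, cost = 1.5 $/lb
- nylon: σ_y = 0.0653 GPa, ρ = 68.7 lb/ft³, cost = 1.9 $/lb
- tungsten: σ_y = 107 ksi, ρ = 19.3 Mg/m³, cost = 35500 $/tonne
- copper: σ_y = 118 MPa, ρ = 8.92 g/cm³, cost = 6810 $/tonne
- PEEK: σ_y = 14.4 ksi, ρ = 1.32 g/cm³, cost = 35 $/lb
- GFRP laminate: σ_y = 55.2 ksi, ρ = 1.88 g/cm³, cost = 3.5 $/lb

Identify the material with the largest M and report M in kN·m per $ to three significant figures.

GFRP laminate, M = 26.2 kN·m per $

In SI units:
  polycarbonate: σ_y = 69.64 MPa, ρ = 1200 kg/m³, cost = 3.307 $/kg
  nylon: σ_y = 65.30 MPa, ρ = 1100 kg/m³, cost = 4.189 $/kg
  tungsten: σ_y = 737.7 MPa, ρ = 19300 kg/m³, cost = 35.50 $/kg
  copper: σ_y = 118.0 MPa, ρ = 8920 kg/m³, cost = 6.810 $/kg
  PEEK: σ_y = 99.28 MPa, ρ = 1320 kg/m³, cost = 77.16 $/kg
  GFRP laminate: σ_y = 380.6 MPa, ρ = 1880 kg/m³, cost = 7.716 $/kg
  GFRP laminate: M = 26.2 kN·m per $
  polycarbonate: M = 17.5 kN·m per $
  nylon: M = 14.2 kN·m per $
  copper: M = 1.94 kN·m per $
  tungsten: M = 1.08 kN·m per $
  PEEK: M = 0.975 kN·m per $
GFRP laminate has the largest M.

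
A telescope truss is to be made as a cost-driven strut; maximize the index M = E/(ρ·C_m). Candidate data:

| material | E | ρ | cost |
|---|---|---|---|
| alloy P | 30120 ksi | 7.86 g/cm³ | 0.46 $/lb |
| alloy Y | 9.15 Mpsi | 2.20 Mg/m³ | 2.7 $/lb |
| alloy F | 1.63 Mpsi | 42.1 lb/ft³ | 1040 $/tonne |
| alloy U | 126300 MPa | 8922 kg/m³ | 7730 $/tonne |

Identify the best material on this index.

alloy P

Putting every candidate on a common basis:
  alloy P: E = 207.7 GPa, ρ = 7860 kg/m³, cost = 1.014 $/kg
  alloy Y: E = 63.09 GPa, ρ = 2200 kg/m³, cost = 5.952 $/kg
  alloy F: E = 11.24 GPa, ρ = 674.4 kg/m³, cost = 1.040 $/kg
  alloy U: E = 126.3 GPa, ρ = 8922 kg/m³, cost = 7.730 $/kg
  alloy P: M = 26.1 MN·m per $
  alloy F: M = 16.0 MN·m per $
  alloy Y: M = 4.82 MN·m per $
  alloy U: M = 1.83 MN·m per $
Alloy P ranks first.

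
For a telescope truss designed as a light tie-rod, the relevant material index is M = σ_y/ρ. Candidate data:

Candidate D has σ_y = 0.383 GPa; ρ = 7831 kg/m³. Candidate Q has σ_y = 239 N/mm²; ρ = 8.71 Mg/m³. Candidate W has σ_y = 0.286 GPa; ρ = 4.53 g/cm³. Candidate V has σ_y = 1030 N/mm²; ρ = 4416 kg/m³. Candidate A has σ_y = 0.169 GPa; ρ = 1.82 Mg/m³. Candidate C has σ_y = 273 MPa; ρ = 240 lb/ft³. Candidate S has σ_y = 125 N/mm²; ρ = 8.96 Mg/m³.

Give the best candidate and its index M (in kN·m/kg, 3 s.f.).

In SI units:
  candidate D: σ_y = 383.0 MPa, ρ = 7831 kg/m³
  candidate Q: σ_y = 239.0 MPa, ρ = 8710 kg/m³
  candidate W: σ_y = 286.0 MPa, ρ = 4530 kg/m³
  candidate V: σ_y = 1030 MPa, ρ = 4416 kg/m³
  candidate A: σ_y = 169.0 MPa, ρ = 1820 kg/m³
  candidate C: σ_y = 273.0 MPa, ρ = 3844 kg/m³
  candidate S: σ_y = 125.0 MPa, ρ = 8960 kg/m³
  candidate V: M = 233 kN·m/kg
  candidate A: M = 92.9 kN·m/kg
  candidate C: M = 71.0 kN·m/kg
  candidate W: M = 63.1 kN·m/kg
  candidate D: M = 48.9 kN·m/kg
  candidate Q: M = 27.4 kN·m/kg
  candidate S: M = 14.0 kN·m/kg
Candidate V has the largest M.

candidate V, M = 233 kN·m/kg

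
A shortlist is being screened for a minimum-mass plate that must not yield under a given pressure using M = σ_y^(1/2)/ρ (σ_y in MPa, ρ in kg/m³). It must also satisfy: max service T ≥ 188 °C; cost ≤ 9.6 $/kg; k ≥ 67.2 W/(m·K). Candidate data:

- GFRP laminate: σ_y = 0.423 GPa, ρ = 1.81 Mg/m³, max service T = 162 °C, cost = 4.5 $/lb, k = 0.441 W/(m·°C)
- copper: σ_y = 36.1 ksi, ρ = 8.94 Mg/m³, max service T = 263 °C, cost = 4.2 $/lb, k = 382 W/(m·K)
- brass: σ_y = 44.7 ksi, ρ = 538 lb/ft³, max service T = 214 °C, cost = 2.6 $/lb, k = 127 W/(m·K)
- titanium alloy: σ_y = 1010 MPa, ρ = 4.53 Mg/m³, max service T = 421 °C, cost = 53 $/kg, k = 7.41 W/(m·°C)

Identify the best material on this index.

brass

Screen on constraints: max service T ≥ 188 °C; cost ≤ 9.6 $/kg; k ≥ 67.2 W/(m·K). Survivors: copper, brass.
Convert each candidate to consistent units, then evaluate M:
  copper: σ_y = 248.9 MPa, ρ = 8940 kg/m³
  brass: σ_y = 308.2 MPa, ρ = 8618 kg/m³
  brass: M = 2.04×10⁻³
  copper: M = 1.76×10⁻³
Brass has the largest M.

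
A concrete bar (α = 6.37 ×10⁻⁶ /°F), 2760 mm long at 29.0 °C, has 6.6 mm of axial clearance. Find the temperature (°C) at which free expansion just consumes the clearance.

238 °C

α = 6.37×10⁻⁶/°F × 9/5 = 11.5×10⁻⁶/K.
α·L₀·ΔT = 6.6 mm ⇒ ΔT = 6.6 / (11.5×10⁻⁶ × 2760.0) = 208.6 K.
T = 29.0 + 208.6 = 237.6 °C.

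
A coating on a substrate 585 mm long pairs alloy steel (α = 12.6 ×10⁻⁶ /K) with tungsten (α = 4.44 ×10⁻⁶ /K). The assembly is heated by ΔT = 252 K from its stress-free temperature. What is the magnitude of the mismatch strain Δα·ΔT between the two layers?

Δα = |12.6 − 4.44|×10⁻⁶/K = 8.16×10⁻⁶/K.
Mismatch strain = Δα·ΔT = 8.16×10⁻⁶ × 252.0 = 2.06×10⁻³.

2.06×10⁻³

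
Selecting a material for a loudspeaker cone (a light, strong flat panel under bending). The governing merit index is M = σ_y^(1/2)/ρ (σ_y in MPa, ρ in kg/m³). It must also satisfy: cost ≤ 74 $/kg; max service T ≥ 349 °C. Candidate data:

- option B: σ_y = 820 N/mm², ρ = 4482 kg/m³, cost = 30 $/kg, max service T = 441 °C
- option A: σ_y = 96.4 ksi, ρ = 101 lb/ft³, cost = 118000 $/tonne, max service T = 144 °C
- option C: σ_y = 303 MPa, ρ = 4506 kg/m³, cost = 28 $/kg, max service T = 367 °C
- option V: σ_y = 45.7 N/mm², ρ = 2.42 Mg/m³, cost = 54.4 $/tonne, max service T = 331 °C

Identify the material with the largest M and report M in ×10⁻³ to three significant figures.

Screen on constraints: cost ≤ 74 $/kg; max service T ≥ 349 °C. Survivors: option B, option C.
Convert each candidate to consistent units, then evaluate M:
  option B: σ_y = 820.0 MPa, ρ = 4482 kg/m³
  option C: σ_y = 303.0 MPa, ρ = 4506 kg/m³
  option B: M = 6.39×10⁻³
  option C: M = 3.86×10⁻³
Option B ranks first.

option B, M = 6.39×10⁻³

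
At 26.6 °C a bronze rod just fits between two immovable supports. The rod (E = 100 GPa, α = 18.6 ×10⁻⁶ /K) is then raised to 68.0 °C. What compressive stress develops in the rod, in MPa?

ΔT = 41.40 K. Constrained thermal stress σ = E·α·ΔT = 100.0×10³ MPa × 18.6×10⁻⁶ × 41.40 = 77.0 MPa (compressive).

77.0 MPa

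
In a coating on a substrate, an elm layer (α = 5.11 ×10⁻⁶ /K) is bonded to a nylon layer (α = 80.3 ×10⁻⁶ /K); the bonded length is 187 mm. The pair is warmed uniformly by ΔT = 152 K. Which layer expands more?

α(elm) = 5.11×10⁻⁶/K vs α(nylon) = 80.3×10⁻⁶/K.
Higher α expands more for the same ΔT: nylon.

nylon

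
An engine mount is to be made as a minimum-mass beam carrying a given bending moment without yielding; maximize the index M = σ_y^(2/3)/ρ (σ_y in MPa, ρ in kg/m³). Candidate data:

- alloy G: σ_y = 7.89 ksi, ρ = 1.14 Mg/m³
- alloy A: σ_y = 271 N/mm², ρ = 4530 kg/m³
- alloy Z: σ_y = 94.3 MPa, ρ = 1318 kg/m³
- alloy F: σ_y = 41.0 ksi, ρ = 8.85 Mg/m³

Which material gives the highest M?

Putting every candidate on a common basis:
  alloy G: σ_y = 54.40 MPa, ρ = 1140 kg/m³
  alloy A: σ_y = 271.0 MPa, ρ = 4530 kg/m³
  alloy Z: σ_y = 94.30 MPa, ρ = 1318 kg/m³
  alloy F: σ_y = 282.7 MPa, ρ = 8850 kg/m³
  alloy Z: M = 15.7×10⁻³
  alloy G: M = 12.6×10⁻³
  alloy A: M = 9.24×10⁻³
  alloy F: M = 4.87×10⁻³
Alloy Z has the largest M.

alloy Z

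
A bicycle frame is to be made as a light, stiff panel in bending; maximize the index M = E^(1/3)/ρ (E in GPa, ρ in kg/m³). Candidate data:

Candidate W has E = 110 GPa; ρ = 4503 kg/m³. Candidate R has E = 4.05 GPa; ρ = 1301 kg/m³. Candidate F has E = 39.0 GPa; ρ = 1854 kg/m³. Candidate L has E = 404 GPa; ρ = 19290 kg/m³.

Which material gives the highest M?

Computing M directly (units already consistent):
  candidate F: M = 1.83×10⁻³
  candidate R: M = 1.23×10⁻³
  candidate W: M = 1.06×10⁻³
  candidate L: M = 0.383×10⁻³
Candidate F ranks first.

candidate F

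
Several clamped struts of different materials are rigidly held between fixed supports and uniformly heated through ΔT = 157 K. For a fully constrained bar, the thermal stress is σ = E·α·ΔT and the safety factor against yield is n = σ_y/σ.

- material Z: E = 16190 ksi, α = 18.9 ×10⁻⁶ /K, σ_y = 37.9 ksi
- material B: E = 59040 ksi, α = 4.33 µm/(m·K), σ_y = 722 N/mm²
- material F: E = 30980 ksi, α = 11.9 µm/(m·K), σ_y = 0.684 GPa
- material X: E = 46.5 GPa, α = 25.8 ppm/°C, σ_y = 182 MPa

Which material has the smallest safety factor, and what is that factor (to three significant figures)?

Converting E to GPa, α to ×10⁻⁶/K, σ_y to MPa, then σ and n for each:
  material Z: E = 111.6, α = 18.9, σ_y = 261.3 → σ = 331 MPa, n = 0.789
  material B: E = 407.1, α = 4.33, σ_y = 722.0 → σ = 277 MPa, n = 2.61
  material F: E = 213.6, α = 11.9, σ_y = 684.0 → σ = 399 MPa, n = 1.71
  material X: E = 46.50, α = 25.8, σ_y = 182.0 → σ = 188 MPa, n = 0.966
Smallest n: material Z with n = 0.789.

material Z, n = 0.789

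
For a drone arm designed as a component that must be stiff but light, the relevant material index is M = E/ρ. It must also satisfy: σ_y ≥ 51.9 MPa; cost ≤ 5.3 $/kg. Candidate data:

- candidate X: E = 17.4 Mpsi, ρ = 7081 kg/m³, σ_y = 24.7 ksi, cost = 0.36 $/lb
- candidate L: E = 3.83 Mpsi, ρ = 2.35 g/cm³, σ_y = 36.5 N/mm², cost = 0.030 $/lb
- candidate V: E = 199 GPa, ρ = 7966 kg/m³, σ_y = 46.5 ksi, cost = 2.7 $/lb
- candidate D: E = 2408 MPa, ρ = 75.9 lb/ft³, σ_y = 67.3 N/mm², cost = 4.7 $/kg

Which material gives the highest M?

candidate X

Screen on constraints: σ_y ≥ 51.9 MPa; cost ≤ 5.3 $/kg. Survivors: candidate X, candidate D.
After converting to SI:
  candidate X: E = 120.0 GPa, ρ = 7081 kg/m³
  candidate D: E = 2.408 GPa, ρ = 1216 kg/m³
  candidate X: M = 16.9 MN·m/kg
  candidate D: M = 1.98 MN·m/kg
Highest index: candidate X.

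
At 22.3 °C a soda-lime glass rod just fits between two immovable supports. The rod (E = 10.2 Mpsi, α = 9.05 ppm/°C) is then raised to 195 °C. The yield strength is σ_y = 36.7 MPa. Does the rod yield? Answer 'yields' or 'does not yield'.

E = 10.2 Mpsi = 70.33 GPa.
ΔT = 172.7 K. Constrained thermal stress σ = E·α·ΔT = 70.33×10³ MPa × 9.05×10⁻⁶ × 172.7 = 110 MPa (compressive).
Compare to σ_y = 36.7 MPa: σ ≥ σ_y, so it yields.

yields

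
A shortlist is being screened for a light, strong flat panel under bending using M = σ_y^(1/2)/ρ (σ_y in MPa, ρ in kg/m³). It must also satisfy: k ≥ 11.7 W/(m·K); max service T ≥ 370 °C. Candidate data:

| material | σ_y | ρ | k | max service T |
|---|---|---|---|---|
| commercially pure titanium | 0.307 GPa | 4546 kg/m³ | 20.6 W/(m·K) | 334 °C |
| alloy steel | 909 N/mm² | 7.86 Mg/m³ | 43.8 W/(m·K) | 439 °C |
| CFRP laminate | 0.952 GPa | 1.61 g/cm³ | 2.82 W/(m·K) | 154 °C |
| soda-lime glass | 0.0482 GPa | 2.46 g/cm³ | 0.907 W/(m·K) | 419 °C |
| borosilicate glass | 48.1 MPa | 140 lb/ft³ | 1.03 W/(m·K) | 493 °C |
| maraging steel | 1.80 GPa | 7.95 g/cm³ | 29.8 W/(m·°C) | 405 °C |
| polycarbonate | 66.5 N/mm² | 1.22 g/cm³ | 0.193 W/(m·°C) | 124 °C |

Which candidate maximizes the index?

maraging steel

Screen on constraints: k ≥ 11.7 W/(m·K); max service T ≥ 370 °C. Survivors: alloy steel, maraging steel.
In SI units:
  alloy steel: σ_y = 909.0 MPa, ρ = 7860 kg/m³
  maraging steel: σ_y = 1800 MPa, ρ = 7950 kg/m³
  maraging steel: M = 5.34×10⁻³
  alloy steel: M = 3.84×10⁻³
The maximum is for maraging steel.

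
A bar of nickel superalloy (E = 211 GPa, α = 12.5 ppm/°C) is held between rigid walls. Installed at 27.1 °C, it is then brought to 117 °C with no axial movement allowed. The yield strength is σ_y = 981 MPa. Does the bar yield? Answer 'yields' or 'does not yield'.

ΔT = 89.90 K. Constrained thermal stress σ = E·α·ΔT = 211.0×10³ MPa × 12.5×10⁻⁶ × 89.90 = 237 MPa (compressive).
Compare to σ_y = 981 MPa: σ < σ_y, so it does not yield.

does not yield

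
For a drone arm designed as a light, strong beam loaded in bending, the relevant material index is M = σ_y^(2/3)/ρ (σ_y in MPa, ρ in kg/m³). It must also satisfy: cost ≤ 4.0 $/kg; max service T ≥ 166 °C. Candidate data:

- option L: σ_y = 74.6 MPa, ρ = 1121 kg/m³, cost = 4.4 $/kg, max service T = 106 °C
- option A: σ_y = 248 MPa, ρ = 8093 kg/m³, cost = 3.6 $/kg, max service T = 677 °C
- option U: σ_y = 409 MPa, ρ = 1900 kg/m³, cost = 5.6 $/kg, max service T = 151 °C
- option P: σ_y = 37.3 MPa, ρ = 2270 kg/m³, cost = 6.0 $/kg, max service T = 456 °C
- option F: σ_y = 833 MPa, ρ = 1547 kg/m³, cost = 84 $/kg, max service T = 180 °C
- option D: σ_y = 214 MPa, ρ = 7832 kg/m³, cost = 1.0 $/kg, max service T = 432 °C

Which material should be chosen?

Screen on constraints: cost ≤ 4.0 $/kg; max service T ≥ 166 °C. Survivors: option A, option D.
Computing M directly (units already consistent):
  option A: M = 4.88×10⁻³
  option D: M = 4.57×10⁻³
The maximum is for option A.

option A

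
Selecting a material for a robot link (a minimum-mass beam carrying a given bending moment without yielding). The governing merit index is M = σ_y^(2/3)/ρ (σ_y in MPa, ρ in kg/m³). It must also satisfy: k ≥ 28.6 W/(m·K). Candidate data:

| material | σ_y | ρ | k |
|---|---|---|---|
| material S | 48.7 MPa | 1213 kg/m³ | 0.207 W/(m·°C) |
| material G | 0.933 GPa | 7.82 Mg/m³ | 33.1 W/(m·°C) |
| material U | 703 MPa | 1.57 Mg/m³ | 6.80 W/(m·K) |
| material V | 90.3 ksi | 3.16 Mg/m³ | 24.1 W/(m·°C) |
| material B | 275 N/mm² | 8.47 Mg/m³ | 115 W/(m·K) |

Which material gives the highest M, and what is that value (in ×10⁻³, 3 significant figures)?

material G, M = 12.2×10⁻³

Screen on constraints: k ≥ 28.6 W/(m·K). Survivors: material G, material B.
Normalizing units and computing the index:
  material G: σ_y = 933.0 MPa, ρ = 7820 kg/m³
  material B: σ_y = 275.0 MPa, ρ = 8470 kg/m³
  material G: M = 12.2×10⁻³
  material B: M = 4.99×10⁻³
Material G has the largest M.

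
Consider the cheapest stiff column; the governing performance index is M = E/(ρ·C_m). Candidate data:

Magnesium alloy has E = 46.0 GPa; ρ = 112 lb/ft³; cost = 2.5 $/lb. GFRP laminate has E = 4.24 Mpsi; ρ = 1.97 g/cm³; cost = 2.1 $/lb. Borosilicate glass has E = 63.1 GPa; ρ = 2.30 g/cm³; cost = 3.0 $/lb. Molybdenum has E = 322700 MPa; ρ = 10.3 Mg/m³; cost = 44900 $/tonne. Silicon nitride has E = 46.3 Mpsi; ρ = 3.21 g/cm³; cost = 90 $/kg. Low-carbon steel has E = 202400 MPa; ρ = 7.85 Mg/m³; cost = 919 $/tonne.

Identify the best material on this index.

Normalizing units and computing the index:
  magnesium alloy: E = 46.00 GPa, ρ = 1794 kg/m³, cost = 5.511 $/kg
  GFRP laminate: E = 29.23 GPa, ρ = 1970 kg/m³, cost = 4.630 $/kg
  borosilicate glass: E = 63.10 GPa, ρ = 2300 kg/m³, cost = 6.614 $/kg
  molybdenum: E = 322.7 GPa, ρ = 10300 kg/m³, cost = 44.90 $/kg
  silicon nitride: E = 319.2 GPa, ρ = 3210 kg/m³, cost = 90.00 $/kg
  low-carbon steel: E = 202.4 GPa, ρ = 7850 kg/m³, cost = 0.9190 $/kg
  low-carbon steel: M = 28.1 MN·m per $
  magnesium alloy: M = 4.65 MN·m per $
  borosilicate glass: M = 4.15 MN·m per $
  GFRP laminate: M = 3.21 MN·m per $
  silicon nitride: M = 1.10 MN·m per $
  molybdenum: M = 0.698 MN·m per $
The maximum is for low-carbon steel.

low-carbon steel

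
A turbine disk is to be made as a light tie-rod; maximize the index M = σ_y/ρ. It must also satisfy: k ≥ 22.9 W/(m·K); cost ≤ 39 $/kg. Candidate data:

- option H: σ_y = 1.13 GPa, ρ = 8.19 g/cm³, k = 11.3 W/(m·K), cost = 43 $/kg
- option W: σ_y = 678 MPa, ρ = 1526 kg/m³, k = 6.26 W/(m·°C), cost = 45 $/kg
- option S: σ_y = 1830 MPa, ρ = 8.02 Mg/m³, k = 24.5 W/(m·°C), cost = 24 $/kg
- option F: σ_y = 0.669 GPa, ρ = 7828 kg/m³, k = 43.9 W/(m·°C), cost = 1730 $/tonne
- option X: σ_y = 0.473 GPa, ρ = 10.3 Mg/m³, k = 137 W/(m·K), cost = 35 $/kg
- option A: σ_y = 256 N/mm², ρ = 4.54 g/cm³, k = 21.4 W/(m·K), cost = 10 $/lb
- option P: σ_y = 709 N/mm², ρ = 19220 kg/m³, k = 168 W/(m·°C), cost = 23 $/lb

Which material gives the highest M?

Screen on constraints: k ≥ 22.9 W/(m·K); cost ≤ 39 $/kg. Survivors: option S, option F, option X.
Putting every candidate on a common basis:
  option S: σ_y = 1830 MPa, ρ = 8020 kg/m³
  option F: σ_y = 669.0 MPa, ρ = 7828 kg/m³
  option X: σ_y = 473.0 MPa, ρ = 10300 kg/m³
  option S: M = 228 kN·m/kg
  option F: M = 85.5 kN·m/kg
  option X: M = 45.9 kN·m/kg
Option S ranks first.

option S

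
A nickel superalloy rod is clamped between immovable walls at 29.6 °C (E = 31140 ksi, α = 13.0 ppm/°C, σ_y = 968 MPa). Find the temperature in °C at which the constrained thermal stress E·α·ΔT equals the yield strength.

376 °C

E = 31140 ksi = 214.7 GPa.
E·α·ΔT = 968.0 MPa ⇒ ΔT = 968.0 / (214.7×10³ × 13.0×10⁻⁶) = 346.8 K.
T = 29.6 + 346.8 = 376.4 °C.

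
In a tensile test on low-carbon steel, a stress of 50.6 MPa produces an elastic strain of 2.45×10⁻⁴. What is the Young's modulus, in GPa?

207 GPa

E = σ/ε = 50.6 MPa / 2.45×10⁻⁴ = 206500 MPa = 207 GPa.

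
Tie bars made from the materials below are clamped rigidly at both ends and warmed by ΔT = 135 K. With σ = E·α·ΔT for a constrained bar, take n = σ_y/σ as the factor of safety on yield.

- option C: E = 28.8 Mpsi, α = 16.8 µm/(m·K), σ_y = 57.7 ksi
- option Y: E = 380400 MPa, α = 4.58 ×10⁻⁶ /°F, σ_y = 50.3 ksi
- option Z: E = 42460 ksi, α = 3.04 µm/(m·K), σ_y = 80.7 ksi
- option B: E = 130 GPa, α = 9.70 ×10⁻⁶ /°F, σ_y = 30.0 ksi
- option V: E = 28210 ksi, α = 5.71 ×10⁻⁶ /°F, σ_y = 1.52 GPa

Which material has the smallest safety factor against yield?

option B

With everything in SI (GPa, ×10⁻⁶/K, MPa):
  option C: E = 198.6, α = 16.8, σ_y = 397.8 → σ = 450 MPa, n = 0.883
  option Y: E = 380.4, α = 8.24, σ_y = 346.8 → σ = 423 MPa, n = 0.819
  option Z: E = 292.8, α = 3.04, σ_y = 556.4 → σ = 120 MPa, n = 4.63
  option B: E = 130.0, α = 17.5, σ_y = 206.8 → σ = 306 MPa, n = 0.675
  option V: E = 194.5, α = 10.3, σ_y = 1520 → σ = 270 MPa, n = 5.63
The minimum is option B at n = 0.675.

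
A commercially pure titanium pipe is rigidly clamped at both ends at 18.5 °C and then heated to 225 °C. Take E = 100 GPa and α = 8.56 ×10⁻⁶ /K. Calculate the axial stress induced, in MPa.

ΔT = 206.5 K. Constrained thermal stress σ = E·α·ΔT = 100.0×10³ MPa × 8.56×10⁻⁶ × 206.5 = 177 MPa (compressive).

177 MPa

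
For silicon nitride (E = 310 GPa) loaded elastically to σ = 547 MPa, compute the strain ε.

1.76×10⁻³

ε = σ/E = 547 / 310000 = 1.76×10⁻³.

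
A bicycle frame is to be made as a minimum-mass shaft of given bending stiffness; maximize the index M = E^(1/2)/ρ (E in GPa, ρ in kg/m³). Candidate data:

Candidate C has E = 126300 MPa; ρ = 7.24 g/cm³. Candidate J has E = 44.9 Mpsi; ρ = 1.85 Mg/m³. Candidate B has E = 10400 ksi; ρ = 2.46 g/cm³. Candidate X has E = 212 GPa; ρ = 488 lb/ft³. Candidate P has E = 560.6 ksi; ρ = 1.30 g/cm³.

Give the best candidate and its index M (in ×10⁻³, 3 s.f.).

Normalizing units and computing the index:
  candidate C: E = 126.3 GPa, ρ = 7240 kg/m³
  candidate J: E = 309.6 GPa, ρ = 1850 kg/m³
  candidate B: E = 71.71 GPa, ρ = 2460 kg/m³
  candidate X: E = 212.0 GPa, ρ = 7817 kg/m³
  candidate P: E = 3.865 GPa, ρ = 1300 kg/m³
  candidate J: M = 9.51×10⁻³
  candidate B: M = 3.44×10⁻³
  candidate X: M = 1.86×10⁻³
  candidate C: M = 1.55×10⁻³
  candidate P: M = 1.51×10⁻³
Candidate J ranks first.

candidate J, M = 9.51×10⁻³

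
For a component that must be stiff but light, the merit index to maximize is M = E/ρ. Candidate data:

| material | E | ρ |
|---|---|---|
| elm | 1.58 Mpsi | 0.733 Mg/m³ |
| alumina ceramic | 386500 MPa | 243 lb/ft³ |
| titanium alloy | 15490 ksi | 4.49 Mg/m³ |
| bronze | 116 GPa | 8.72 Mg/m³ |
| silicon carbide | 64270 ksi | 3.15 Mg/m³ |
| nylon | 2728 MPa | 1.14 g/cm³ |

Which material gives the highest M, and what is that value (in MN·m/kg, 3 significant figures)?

silicon carbide, M = 141 MN·m/kg

Putting every candidate on a common basis:
  elm: E = 10.89 GPa, ρ = 733.0 kg/m³
  alumina ceramic: E = 386.5 GPa, ρ = 3892 kg/m³
  titanium alloy: E = 106.8 GPa, ρ = 4490 kg/m³
  bronze: E = 116.0 GPa, ρ = 8720 kg/m³
  silicon carbide: E = 443.1 GPa, ρ = 3150 kg/m³
  nylon: E = 2.728 GPa, ρ = 1140 kg/m³
  silicon carbide: M = 141 MN·m/kg
  alumina ceramic: M = 99.3 MN·m/kg
  titanium alloy: M = 23.8 MN·m/kg
  elm: M = 14.9 MN·m/kg
  bronze: M = 13.3 MN·m/kg
  nylon: M = 2.39 MN·m/kg
Silicon carbide has the largest M.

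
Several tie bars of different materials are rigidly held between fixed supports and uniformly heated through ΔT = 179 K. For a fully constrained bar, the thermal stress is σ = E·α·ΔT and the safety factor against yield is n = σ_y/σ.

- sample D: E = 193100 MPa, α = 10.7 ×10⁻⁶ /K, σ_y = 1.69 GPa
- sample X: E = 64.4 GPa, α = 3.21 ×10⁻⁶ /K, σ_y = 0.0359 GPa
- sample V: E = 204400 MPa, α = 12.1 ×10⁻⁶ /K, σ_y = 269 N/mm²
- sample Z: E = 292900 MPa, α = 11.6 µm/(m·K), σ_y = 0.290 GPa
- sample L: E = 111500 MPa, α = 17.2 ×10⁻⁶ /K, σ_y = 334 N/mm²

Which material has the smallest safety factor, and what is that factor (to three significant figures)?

In consistent units (E in GPa, α in ×10⁻⁶/K, σ_y in MPa):
  sample D: E = 193.1, α = 10.7, σ_y = 1690 → σ = 370 MPa, n = 4.57
  sample X: E = 64.40, α = 3.21, σ_y = 35.90 → σ = 37.0 MPa, n = 0.970
  sample V: E = 204.4, α = 12.1, σ_y = 269.0 → σ = 443 MPa, n = 0.608
  sample Z: E = 292.9, α = 11.6, σ_y = 290.0 → σ = 608 MPa, n = 0.477
  sample L: E = 111.5, α = 17.2, σ_y = 334.0 → σ = 343 MPa, n = 0.973
Smallest n: sample Z with n = 0.477.

sample Z, n = 0.477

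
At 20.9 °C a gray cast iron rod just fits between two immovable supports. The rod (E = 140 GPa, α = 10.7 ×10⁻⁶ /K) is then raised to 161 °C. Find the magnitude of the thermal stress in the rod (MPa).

ΔT = 140.1 K. Constrained thermal stress σ = E·α·ΔT = 140.0×10³ MPa × 10.7×10⁻⁶ × 140.1 = 210 MPa (compressive).

210 MPa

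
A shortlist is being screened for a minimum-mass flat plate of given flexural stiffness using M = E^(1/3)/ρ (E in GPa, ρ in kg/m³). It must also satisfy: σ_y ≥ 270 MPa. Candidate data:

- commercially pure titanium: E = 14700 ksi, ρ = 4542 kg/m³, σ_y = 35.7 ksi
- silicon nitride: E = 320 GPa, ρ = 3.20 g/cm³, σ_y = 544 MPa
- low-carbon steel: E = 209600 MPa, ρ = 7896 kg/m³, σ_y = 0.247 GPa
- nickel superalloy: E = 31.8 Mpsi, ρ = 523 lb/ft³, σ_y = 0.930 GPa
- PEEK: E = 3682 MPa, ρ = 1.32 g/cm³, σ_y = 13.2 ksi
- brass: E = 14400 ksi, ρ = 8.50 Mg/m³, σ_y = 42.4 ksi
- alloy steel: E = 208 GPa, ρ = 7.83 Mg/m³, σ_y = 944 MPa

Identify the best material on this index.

Screen on constraints: σ_y ≥ 270 MPa. Survivors: silicon nitride, nickel superalloy, brass, alloy steel.
After converting to SI:
  silicon nitride: E = 320.0 GPa, ρ = 3200 kg/m³
  nickel superalloy: E = 219.3 GPa, ρ = 8378 kg/m³
  brass: E = 99.28 GPa, ρ = 8500 kg/m³
  alloy steel: E = 208.0 GPa, ρ = 7830 kg/m³
  silicon nitride: M = 2.14×10⁻³
  alloy steel: M = 0.757×10⁻³
  nickel superalloy: M = 0.720×10⁻³
  brass: M = 0.545×10⁻³
Highest index: silicon nitride.

silicon nitride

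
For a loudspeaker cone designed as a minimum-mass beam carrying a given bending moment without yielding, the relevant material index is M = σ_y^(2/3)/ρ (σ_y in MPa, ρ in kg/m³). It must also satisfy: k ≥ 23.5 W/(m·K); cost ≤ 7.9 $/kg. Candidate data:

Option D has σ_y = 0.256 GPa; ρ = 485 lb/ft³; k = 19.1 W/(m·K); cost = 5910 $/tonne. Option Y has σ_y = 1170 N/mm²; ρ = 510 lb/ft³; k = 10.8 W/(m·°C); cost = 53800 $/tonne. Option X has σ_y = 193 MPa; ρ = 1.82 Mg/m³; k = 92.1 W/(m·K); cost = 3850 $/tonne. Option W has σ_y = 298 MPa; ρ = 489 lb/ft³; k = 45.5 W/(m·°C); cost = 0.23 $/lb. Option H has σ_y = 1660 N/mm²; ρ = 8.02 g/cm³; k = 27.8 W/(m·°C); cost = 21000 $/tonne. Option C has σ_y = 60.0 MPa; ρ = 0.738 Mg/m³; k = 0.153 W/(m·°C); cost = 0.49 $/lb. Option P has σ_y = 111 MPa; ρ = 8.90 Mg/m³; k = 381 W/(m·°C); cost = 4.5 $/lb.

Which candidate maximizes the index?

option X

Screen on constraints: k ≥ 23.5 W/(m·K); cost ≤ 7.9 $/kg. Survivors: option X, option W.
Convert each candidate to consistent units, then evaluate M:
  option X: σ_y = 193.0 MPa, ρ = 1820 kg/m³
  option W: σ_y = 298.0 MPa, ρ = 7833 kg/m³
  option X: M = 18.3×10⁻³
  option W: M = 5.70×10⁻³
Option X has the largest M.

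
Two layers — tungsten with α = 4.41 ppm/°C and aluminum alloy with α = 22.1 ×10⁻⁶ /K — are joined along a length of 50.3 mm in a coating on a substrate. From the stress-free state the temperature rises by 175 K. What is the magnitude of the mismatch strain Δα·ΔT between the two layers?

3.10×10⁻³

Δα = |4.41 − 22.1|×10⁻⁶/K = 17.7×10⁻⁶/K.
Mismatch strain = Δα·ΔT = 17.7×10⁻⁶ × 175.0 = 3.10×10⁻³.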